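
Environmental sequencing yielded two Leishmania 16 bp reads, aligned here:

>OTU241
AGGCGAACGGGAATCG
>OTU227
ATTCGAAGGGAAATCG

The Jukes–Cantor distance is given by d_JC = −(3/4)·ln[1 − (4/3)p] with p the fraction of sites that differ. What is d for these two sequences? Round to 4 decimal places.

0.3041

Differing sites — 2:G/T; 3:G/T; 8:C/G; 11:G/A.
p = 4/16 = 0.250000.
d = −0.75 · ln(1 − (4/3)·0.250000) = −0.75 · ln(0.666667) = −0.75 · (-0.405465) = 0.3041.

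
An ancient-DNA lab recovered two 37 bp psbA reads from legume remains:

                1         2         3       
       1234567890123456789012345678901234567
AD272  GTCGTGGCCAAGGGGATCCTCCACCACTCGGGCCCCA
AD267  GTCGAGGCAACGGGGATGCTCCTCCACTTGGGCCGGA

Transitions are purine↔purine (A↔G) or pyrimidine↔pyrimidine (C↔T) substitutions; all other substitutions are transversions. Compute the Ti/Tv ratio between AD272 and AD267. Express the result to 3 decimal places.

Differing sites — 5:T/A (Tv); 9:C/A (Tv); 11:A/C (Tv); 18:C/G (Tv); 23:A/T (Tv); 29:C/T (Ti); 35:C/G (Tv); 36:C/G (Tv).
Of the 8 differences, 1 transition and 7 transversions, so Ti/Tv = 1/7 = 0.143.

0.143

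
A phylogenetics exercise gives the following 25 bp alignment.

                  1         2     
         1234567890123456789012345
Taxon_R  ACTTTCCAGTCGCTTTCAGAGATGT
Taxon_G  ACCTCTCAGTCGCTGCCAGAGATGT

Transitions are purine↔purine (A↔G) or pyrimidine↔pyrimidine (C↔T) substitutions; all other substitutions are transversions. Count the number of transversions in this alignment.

Mismatches occur at site 3 (T→C, transition), site 5 (T→C, transition), site 6 (C→T, transition), site 15 (T→G, transversion), site 16 (T→C, transition).
Of the 5 differences, 4 transitions and 1 transversion, so the answer is 1.

1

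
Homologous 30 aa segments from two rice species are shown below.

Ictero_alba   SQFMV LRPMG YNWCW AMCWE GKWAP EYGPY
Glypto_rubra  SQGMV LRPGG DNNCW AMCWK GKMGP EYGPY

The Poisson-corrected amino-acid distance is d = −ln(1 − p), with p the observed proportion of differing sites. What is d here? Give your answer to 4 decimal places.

Mismatches occur at site 3 (F→G), site 9 (M→G), site 11 (Y→D), site 13 (W→N), site 20 (E→K), site 23 (W→M), site 24 (A→G).
p = 7/30 = 0.233333.
d = −ln(1 − 0.233333) = −ln(0.766667) = 0.2657.

0.2657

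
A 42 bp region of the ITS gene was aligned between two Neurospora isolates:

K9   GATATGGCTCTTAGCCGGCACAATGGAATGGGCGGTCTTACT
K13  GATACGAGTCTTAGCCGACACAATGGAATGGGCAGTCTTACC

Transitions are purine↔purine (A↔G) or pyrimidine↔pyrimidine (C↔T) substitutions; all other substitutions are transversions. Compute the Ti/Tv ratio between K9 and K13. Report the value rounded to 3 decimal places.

Differing sites — 5:T/C (Ti); 7:G/A (Ti); 8:C/G (Tv); 18:G/A (Ti); 34:G/A (Ti); 42:T/C (Ti).
Of the 6 differences, 5 transitions and 1 transversion, so Ti/Tv = 5/1 = 5.000.

5.000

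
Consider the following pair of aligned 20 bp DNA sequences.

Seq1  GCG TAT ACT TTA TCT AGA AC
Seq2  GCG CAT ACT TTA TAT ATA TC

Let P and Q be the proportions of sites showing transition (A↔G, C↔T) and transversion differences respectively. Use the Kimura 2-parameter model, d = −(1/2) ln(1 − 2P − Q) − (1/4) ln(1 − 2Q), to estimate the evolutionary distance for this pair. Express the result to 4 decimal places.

The sequences differ at positions 4 (T/C, transition), 14 (C/A, transversion), 17 (G/T, transversion), 19 (A/T, transversion).
Of the 4 differences, 1 transition and 3 transversions over 20 sites: P = 1/20 = 0.050000, Q = 3/20 = 0.150000.
d = −0.5·ln(0.750000) − 0.25·ln(0.700000) = −0.5·(-0.287682) − 0.25·(-0.356675) = 0.2330.

0.2330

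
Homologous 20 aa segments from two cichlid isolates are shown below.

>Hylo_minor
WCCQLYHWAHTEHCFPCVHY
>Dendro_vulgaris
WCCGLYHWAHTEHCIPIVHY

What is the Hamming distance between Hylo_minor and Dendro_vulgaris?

Mismatches occur at site 4 (Q↔G), site 15 (F↔I), site 17 (C↔I).
That gives 3 mismatches out of 20 aligned sites, so the Hamming distance is 3.

3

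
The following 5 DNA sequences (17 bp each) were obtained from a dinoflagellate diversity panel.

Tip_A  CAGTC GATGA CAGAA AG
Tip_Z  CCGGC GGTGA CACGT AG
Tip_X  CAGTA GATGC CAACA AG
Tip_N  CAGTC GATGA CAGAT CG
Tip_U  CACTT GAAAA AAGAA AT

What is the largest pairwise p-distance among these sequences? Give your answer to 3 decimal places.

0.706

Pairwise Hamming distances:
  Tip_A vs Tip_Z: 6
  Tip_A vs Tip_X: 4
  Tip_A vs Tip_N: 2
  Tip_A vs Tip_U: 6
  Tip_Z vs Tip_X: 8
  Tip_Z vs Tip_N: 6
  Tip_Z vs Tip_U: 12
  Tip_X vs Tip_N: 6
  Tip_X vs Tip_U: 9
  Tip_N vs Tip_U: 8
The largest is 12 mismatches, between Tip_Z and Tip_U; p = 12/17 = 0.706.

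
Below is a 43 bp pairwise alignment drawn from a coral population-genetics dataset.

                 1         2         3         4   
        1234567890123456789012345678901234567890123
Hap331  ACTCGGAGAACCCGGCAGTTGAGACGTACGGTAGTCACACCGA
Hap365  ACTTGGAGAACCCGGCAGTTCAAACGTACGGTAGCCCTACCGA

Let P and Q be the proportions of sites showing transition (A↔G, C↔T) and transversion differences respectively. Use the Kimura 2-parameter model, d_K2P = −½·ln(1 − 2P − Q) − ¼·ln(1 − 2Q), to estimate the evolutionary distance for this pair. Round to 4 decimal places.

The sequences differ at positions 4 (C/T, transition), 21 (G/C, transversion), 23 (G/A, transition), 35 (T/C, transition), 37 (A/C, transversion), 38 (C/T, transition).
Of the 6 differences, 4 transitions and 2 transversions over 43 sites: P = 4/43 = 0.093023, Q = 2/43 = 0.046512.
d = −0.5·ln(0.767442) − 0.25·ln(0.906976) = −0.5·(-0.264692) − 0.25·(-0.097639) = 0.1568.

0.1568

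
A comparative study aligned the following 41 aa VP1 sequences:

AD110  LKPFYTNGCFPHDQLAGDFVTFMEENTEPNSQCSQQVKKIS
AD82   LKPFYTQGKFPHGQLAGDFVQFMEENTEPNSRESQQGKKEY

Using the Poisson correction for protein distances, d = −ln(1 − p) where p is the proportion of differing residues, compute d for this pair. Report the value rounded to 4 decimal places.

0.2478

The sequences differ at positions 7 (N/Q), 9 (C/K), 13 (D/G), 21 (T/Q), 32 (Q/R), 33 (C/E), 37 (V/G), 40 (I/E), 41 (S/Y).
p = 9/41 = 0.219512.
d = −ln(1 − 0.219512) = −ln(0.780488) = 0.2478.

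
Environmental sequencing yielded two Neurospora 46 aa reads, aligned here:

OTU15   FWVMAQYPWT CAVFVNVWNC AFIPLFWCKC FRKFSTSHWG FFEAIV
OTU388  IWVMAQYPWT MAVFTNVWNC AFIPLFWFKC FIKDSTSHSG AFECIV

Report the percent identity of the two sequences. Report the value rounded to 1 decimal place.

Mismatches occur at site 1 (F→I), site 11 (C→M), site 15 (V→T), site 28 (C→F), site 32 (R→I), site 34 (F→D), site 39 (W→S), site 41 (F→A), site 44 (A→C).
37 of the 46 sites match, so the percent identity is 37/46 × 100 = 80.4%.

80.4%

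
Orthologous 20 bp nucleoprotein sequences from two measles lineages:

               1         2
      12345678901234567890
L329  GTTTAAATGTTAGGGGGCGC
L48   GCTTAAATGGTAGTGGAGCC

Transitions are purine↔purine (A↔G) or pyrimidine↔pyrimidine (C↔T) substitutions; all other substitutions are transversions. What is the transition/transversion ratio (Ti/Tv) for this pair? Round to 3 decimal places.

0.500

Mismatches occur at site 2 (T→C, transition), site 10 (T→G, transversion), site 14 (G→T, transversion), site 17 (G→A, transition), site 18 (C→G, transversion), site 19 (G→C, transversion).
Of the 6 differences, 2 transitions and 4 transversions, so Ti/Tv = 2/4 = 0.500.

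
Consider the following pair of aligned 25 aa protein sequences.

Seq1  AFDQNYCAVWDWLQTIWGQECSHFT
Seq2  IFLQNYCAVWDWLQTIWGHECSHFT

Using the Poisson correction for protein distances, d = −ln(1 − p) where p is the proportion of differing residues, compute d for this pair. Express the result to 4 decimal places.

0.1278

Mismatches occur at site 1 (A↔I), site 3 (D↔L), site 19 (Q↔H).
p = 3/25 = 0.120000.
d = −ln(1 − 0.120000) = −ln(0.880000) = 0.1278.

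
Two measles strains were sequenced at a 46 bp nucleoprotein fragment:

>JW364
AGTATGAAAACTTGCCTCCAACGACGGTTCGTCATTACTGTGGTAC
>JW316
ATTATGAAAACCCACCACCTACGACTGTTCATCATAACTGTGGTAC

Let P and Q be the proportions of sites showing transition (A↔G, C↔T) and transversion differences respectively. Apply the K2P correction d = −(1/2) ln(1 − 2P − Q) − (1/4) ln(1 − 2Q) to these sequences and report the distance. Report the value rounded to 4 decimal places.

Differing sites — 2:G/T (Tv); 12:T/C (Ti); 13:T/C (Ti); 14:G/A (Ti); 17:T/A (Tv); 20:A/T (Tv); 26:G/T (Tv); 31:G/A (Ti); 36:T/A (Tv).
Of the 9 differences, 4 transitions and 5 transversions over 46 sites: P = 4/46 = 0.086957, Q = 5/46 = 0.108696.
d = −0.5·ln(0.717390) − 0.25·ln(0.782608) = −0.5·(-0.332136) − 0.25·(-0.245123) = 0.2273.

0.2273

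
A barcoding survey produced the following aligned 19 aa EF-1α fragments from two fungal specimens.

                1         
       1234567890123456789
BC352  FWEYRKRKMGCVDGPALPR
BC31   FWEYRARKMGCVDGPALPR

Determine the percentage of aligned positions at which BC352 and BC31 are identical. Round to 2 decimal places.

94.74%

A single mismatch occurs at site 6 (K↔A).
18 of the 19 sites match, so the percent identity is 18/19 × 100 = 94.74%.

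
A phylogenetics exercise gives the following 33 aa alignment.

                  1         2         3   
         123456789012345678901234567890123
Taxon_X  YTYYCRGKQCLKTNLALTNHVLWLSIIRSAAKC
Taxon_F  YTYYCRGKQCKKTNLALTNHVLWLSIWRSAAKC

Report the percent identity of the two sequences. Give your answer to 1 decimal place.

93.9%

The sequences differ at positions 11 (L/K), 27 (I/W).
31 of the 33 sites match, so the percent identity is 31/33 × 100 = 93.9%.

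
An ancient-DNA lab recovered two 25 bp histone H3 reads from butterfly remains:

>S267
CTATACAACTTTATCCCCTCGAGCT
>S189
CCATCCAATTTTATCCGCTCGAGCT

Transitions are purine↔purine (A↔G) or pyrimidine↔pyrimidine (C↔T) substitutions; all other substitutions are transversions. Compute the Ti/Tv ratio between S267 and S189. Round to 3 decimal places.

The sequences differ at positions 2 (T/C, transition), 5 (A/C, transversion), 9 (C/T, transition), 17 (C/G, transversion).
Of the 4 differences, 2 transitions and 2 transversions, so Ti/Tv = 2/2 = 1.000.

1.000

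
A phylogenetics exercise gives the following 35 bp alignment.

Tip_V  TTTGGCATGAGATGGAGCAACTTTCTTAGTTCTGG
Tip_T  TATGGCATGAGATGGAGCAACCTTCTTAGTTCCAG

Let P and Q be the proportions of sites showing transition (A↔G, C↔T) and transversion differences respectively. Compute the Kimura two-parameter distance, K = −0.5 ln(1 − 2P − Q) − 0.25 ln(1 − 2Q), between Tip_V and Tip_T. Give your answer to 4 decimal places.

0.1263

The sequences differ at positions 2 (T/A, transversion), 22 (T/C, transition), 33 (T/C, transition), 34 (G/A, transition).
Of the 4 differences, 3 transitions and 1 transversion over 35 sites: P = 3/35 = 0.085714, Q = 1/35 = 0.028571.
d = −0.5·ln(0.800001) − 0.25·ln(0.942858) = −0.5·(-0.223142) − 0.25·(-0.058840) = 0.1263.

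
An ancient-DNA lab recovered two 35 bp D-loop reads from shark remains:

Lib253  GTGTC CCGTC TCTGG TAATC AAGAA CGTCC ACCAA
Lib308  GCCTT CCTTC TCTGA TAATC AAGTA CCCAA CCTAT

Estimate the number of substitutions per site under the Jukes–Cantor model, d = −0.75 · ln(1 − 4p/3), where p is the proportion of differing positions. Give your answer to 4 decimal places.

0.5128

Differing sites — 2:T/C; 3:G/C; 5:C/T; 8:G/T; 15:G/A; 24:A/T; 27:G/C; 28:T/C; 29:C/A; 30:C/A; 31:A/C; 33:C/T; 35:A/T.
p = 13/35 = 0.371429.
d = −0.75 · ln(1 − (4/3)·0.371429) = −0.75 · ln(0.504761) = −0.75 · (-0.683670) = 0.5128.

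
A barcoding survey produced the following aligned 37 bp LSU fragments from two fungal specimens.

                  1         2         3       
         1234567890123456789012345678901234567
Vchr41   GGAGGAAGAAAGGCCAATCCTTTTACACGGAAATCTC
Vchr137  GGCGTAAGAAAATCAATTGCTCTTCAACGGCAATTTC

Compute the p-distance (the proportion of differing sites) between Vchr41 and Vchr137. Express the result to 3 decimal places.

Differing sites — 3:A/C; 5:G/T; 12:G/A; 13:G/T; 15:C/A; 17:A/T; 19:C/G; 22:T/C; 25:A/C; 26:C/A; 31:A/C; 35:C/T.
There are 12 differences over 37 sites, so p = 12/37 = 0.324.

0.324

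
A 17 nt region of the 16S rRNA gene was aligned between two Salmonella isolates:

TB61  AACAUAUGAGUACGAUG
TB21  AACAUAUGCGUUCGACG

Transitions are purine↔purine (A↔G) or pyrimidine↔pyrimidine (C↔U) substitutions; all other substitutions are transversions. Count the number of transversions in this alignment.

Differing sites — 9:A/C (Tv); 12:A/U (Tv); 16:U/C (Ti).
Of the 3 differences, 1 transition and 2 transversions, so the answer is 2.

2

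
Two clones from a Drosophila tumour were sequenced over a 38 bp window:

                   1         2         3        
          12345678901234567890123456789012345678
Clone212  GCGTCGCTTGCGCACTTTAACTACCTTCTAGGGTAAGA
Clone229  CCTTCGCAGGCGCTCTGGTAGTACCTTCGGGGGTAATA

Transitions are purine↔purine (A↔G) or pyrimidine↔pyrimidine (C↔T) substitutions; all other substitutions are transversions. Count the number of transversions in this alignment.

11

The sequences differ at positions 1 (G/C, transversion), 3 (G/T, transversion), 8 (T/A, transversion), 9 (T/G, transversion), 14 (A/T, transversion), 17 (T/G, transversion), 18 (T/G, transversion), 19 (A/T, transversion), 21 (C/G, transversion), 29 (T/G, transversion), 30 (A/G, transition), 37 (G/T, transversion).
Of the 12 differences, 1 transition and 11 transversions, so the answer is 11.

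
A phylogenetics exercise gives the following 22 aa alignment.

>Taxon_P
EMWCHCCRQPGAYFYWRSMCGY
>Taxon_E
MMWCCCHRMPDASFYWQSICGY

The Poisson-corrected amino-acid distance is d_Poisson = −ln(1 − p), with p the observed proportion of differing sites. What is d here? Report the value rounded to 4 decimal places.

Mismatches occur at site 1 (E↔M), site 5 (H↔C), site 7 (C↔H), site 9 (Q↔M), site 11 (G↔D), site 13 (Y↔S), site 17 (R↔Q), site 19 (M↔I).
p = 8/22 = 0.363636.
d = −ln(1 − 0.363636) = −ln(0.636364) = 0.4520.

0.4520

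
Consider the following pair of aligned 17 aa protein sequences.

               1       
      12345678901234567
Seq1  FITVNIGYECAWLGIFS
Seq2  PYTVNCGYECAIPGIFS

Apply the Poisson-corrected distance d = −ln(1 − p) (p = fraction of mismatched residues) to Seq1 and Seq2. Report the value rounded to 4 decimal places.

0.3483

Mismatches occur at site 1 (F→P), site 2 (I→Y), site 6 (I→C), site 12 (W→I), site 13 (L→P).
p = 5/17 = 0.294118.
d = −ln(1 − 0.294118) = −ln(0.705882) = 0.3483.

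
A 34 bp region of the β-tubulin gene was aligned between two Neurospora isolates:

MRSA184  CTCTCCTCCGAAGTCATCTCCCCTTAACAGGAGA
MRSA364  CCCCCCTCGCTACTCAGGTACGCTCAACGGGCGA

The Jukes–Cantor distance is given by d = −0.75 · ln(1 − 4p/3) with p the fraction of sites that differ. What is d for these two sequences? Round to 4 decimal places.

Differing sites — 2:T/C; 4:T/C; 9:C/G; 10:G/C; 11:A/T; 13:G/C; 17:T/G; 18:C/G; 20:C/A; 22:C/G; 25:T/C; 29:A/G; 32:A/C.
p = 13/34 = 0.382353.
d = −0.75 · ln(1 − (4/3)·0.382353) = −0.75 · ln(0.490196) = −0.75 · (-0.712950) = 0.5347.

0.5347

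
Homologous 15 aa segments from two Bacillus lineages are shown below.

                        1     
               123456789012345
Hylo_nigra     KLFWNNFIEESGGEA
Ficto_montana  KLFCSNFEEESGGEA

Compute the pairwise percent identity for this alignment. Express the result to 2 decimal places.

Differing sites — 4:W/C; 5:N/S; 8:I/E.
12 of the 15 sites match, so the percent identity is 12/15 × 100 = 80.00%.

80.00%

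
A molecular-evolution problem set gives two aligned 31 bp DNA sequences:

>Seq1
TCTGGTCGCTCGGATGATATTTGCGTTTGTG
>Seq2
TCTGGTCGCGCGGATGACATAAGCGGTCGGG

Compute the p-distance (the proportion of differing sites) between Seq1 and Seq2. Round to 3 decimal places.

Mismatches occur at site 10 (T/G), site 18 (T/C), site 21 (T/A), site 22 (T/A), site 26 (T/G), site 28 (T/C), site 30 (T/G).
There are 7 differences over 31 sites, so p = 7/31 = 0.226.

0.226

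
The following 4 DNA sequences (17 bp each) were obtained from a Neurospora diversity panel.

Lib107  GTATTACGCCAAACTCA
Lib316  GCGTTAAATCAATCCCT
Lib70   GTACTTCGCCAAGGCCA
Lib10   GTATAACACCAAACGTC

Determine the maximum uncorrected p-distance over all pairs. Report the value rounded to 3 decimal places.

0.588

Pairwise Hamming distances:
  Lib107 vs Lib316: 8
  Lib107 vs Lib70: 5
  Lib107 vs Lib10: 5
  Lib316 vs Lib70: 10
  Lib316 vs Lib10: 9
  Lib70 vs Lib10: 9
The largest is 10 mismatches, between Lib316 and Lib70; p = 10/17 = 0.588.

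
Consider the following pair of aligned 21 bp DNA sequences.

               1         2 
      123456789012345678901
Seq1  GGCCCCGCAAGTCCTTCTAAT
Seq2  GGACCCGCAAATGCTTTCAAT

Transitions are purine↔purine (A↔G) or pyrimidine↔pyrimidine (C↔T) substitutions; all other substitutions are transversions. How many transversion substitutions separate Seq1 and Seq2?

Differing sites — 3:C/A (Tv); 11:G/A (Ti); 13:C/G (Tv); 17:C/T (Ti); 18:T/C (Ti).
Of the 5 differences, 3 transitions and 2 transversions, so the answer is 2.

2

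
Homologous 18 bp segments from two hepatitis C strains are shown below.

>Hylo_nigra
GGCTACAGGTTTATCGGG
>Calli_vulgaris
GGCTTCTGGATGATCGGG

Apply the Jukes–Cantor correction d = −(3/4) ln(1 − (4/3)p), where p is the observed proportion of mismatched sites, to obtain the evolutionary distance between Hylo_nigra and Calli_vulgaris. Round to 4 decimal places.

Differing sites — 5:A/T; 7:A/T; 10:T/A; 12:T/G.
p = 4/18 = 0.222222.
d = −0.75 · ln(1 − (4/3)·0.222222) = −0.75 · ln(0.703704) = −0.75 · (-0.351397) = 0.2635.

0.2635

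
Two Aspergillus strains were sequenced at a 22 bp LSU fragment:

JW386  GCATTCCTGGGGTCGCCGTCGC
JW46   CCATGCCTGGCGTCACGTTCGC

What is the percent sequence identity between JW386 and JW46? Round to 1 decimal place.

72.7%

Differing sites — 1:G/C; 5:T/G; 11:G/C; 15:G/A; 17:C/G; 18:G/T.
16 of the 22 sites match, so the percent identity is 16/22 × 100 = 72.7%.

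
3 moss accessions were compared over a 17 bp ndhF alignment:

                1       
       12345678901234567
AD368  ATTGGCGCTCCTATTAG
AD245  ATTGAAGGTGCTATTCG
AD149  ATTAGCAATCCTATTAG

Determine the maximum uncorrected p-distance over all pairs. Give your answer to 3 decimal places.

0.412

Pairwise Hamming distances:
  AD368 vs AD245: 5
  AD368 vs AD149: 3
  AD245 vs AD149: 7
The largest is 7 mismatches, between AD245 and AD149; p = 7/17 = 0.412.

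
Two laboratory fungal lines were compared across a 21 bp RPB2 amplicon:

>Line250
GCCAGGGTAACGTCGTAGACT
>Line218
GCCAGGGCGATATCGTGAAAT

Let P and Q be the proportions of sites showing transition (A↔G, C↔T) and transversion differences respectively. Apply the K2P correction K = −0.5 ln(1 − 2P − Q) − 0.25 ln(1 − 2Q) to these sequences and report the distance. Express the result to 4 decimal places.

0.5076

Mismatches occur at site 8 (T→C, transition), site 9 (A→G, transition), site 11 (C→T, transition), site 12 (G→A, transition), site 17 (A→G, transition), site 18 (G→A, transition), site 20 (C→A, transversion).
Of the 7 differences, 6 transitions and 1 transversion over 21 sites: P = 6/21 = 0.285714, Q = 1/21 = 0.047619.
d = −0.5·ln(0.380953) − 0.25·ln(0.904762) = −0.5·(-0.965079) − 0.25·(-0.100083) = 0.5076.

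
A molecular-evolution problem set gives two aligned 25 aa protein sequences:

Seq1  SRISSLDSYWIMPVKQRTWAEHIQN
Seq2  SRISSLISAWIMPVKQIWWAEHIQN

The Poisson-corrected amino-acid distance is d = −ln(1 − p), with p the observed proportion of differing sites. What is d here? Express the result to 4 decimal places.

Differing sites — 7:D/I; 9:Y/A; 17:R/I; 18:T/W.
p = 4/25 = 0.160000.
d = −ln(1 − 0.160000) = −ln(0.840000) = 0.1744.

0.1744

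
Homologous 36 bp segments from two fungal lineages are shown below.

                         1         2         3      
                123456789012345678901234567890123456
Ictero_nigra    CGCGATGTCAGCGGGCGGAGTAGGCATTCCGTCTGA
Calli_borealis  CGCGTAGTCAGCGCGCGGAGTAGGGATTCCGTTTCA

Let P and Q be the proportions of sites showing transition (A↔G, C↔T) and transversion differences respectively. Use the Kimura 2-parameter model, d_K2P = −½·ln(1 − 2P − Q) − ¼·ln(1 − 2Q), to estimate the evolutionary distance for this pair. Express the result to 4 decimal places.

The sequences differ at positions 5 (A/T, transversion), 6 (T/A, transversion), 14 (G/C, transversion), 25 (C/G, transversion), 33 (C/T, transition), 35 (G/C, transversion).
Of the 6 differences, 1 transition and 5 transversions over 36 sites: P = 1/36 = 0.027778, Q = 5/36 = 0.138889.
d = −0.5·ln(0.805555) − 0.25·ln(0.722222) = −0.5·(-0.216224) − 0.25·(-0.325423) = 0.1895.

0.1895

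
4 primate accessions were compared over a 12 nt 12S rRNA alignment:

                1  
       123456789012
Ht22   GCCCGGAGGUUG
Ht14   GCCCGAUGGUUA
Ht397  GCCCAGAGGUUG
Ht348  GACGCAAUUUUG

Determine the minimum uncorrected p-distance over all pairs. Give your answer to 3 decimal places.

Pairwise Hamming distances:
  Ht22 vs Ht14: 3
  Ht22 vs Ht397: 1
  Ht22 vs Ht348: 6
  Ht14 vs Ht397: 4
  Ht14 vs Ht348: 7
  Ht397 vs Ht348: 6
The smallest is 1 mismatch, between Ht22 and Ht397; p = 1/12 = 0.083.

0.083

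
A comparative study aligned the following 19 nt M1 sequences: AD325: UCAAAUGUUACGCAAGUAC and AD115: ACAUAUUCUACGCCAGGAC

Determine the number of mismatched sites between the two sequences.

The sequences differ at positions 1 (U/A), 4 (A/U), 7 (G/U), 8 (U/C), 14 (A/C), 17 (U/G).
That gives 6 mismatches out of 19 aligned sites, so the Hamming distance is 6.

6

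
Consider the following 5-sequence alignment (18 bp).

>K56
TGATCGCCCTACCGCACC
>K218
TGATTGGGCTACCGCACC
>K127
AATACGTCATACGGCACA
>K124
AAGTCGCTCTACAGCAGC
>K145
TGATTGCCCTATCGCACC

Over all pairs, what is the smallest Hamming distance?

Pairwise Hamming distances:
  K56 vs K218: 3
  K56 vs K127: 8
  K56 vs K124: 6
  K56 vs K145: 2
  K218 vs K127: 10
  K218 vs K124: 8
  K218 vs K145: 3
  K127 vs K124: 8
  K127 vs K145: 10
  K124 vs K145: 8
The smallest is 2, between K56 and K145.

2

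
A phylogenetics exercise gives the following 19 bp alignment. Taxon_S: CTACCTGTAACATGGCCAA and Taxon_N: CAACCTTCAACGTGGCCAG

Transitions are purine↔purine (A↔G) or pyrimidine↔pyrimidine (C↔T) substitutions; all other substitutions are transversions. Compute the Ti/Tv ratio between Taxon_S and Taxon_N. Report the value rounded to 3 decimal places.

1.500

Differing sites — 2:T/A (Tv); 7:G/T (Tv); 8:T/C (Ti); 12:A/G (Ti); 19:A/G (Ti).
Of the 5 differences, 3 transitions and 2 transversions, so Ti/Tv = 3/2 = 1.500.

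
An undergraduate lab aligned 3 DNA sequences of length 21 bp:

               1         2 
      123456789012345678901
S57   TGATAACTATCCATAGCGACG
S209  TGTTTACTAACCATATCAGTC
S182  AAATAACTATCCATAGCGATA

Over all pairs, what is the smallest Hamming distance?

4

Pairwise Hamming distances:
  S57 vs S209: 8
  S57 vs S182: 4
  S209 vs S182: 9
The smallest is 4, between S57 and S182.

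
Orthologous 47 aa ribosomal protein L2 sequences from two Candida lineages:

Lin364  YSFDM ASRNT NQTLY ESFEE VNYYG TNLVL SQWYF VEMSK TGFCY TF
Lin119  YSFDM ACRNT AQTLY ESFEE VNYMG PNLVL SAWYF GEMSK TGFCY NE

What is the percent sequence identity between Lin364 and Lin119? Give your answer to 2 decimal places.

Differing sites — 7:S/C; 11:N/A; 24:Y/M; 26:T/P; 32:Q/A; 36:V/G; 46:T/N; 47:F/E.
39 of the 47 sites match, so the percent identity is 39/47 × 100 = 82.98%.

82.98%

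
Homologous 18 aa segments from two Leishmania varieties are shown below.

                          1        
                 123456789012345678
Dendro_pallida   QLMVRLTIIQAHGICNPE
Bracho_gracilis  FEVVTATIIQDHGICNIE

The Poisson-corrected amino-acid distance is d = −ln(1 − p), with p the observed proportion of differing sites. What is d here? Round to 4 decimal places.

Mismatches occur at site 1 (Q→F), site 2 (L→E), site 3 (M→V), site 5 (R→T), site 6 (L→A), site 11 (A→D), site 17 (P→I).
p = 7/18 = 0.388889.
d = −ln(1 − 0.388889) = −ln(0.611111) = 0.4925.

0.4925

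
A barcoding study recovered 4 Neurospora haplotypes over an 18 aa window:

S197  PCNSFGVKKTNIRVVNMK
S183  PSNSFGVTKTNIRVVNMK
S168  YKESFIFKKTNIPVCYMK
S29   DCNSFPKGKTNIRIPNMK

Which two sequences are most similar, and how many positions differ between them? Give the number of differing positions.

2

Pairwise Hamming distances:
  S197 vs S183: 2
  S197 vs S168: 8
  S197 vs S29: 6
  S183 vs S168: 9
  S183 vs S29: 7
  S168 vs S29: 10
The smallest is 2, between S197 and S183.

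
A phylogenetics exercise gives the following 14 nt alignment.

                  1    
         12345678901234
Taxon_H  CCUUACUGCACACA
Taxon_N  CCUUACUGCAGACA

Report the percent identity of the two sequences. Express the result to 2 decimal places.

92.86%

Differing sites — 11:C/G.
13 of the 14 sites match, so the percent identity is 13/14 × 100 = 92.86%.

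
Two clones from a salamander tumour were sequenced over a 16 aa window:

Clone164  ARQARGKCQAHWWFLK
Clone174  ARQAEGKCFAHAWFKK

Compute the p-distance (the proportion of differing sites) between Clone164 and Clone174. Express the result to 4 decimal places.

0.2500

The sequences differ at positions 5 (R/E), 9 (Q/F), 12 (W/A), 15 (L/K).
There are 4 differences over 16 sites, so p = 4/16 = 0.2500.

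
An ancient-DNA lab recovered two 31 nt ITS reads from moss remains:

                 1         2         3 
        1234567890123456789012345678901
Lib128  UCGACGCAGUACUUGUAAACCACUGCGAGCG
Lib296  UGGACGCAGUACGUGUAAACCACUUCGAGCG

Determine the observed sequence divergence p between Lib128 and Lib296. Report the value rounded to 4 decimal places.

The sequences differ at positions 2 (C/G), 13 (U/G), 25 (G/U).
There are 3 differences over 31 sites, so p = 3/31 = 0.0968.

0.0968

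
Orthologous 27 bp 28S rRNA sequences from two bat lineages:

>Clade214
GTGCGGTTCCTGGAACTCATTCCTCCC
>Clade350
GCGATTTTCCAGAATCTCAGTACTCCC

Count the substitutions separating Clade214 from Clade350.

9

The sequences differ at positions 2 (T/C), 4 (C/A), 5 (G/T), 6 (G/T), 11 (T/A), 13 (G/A), 15 (A/T), 20 (T/G), 22 (C/A).
That gives 9 mismatches out of 27 aligned sites, so the Hamming distance is 9.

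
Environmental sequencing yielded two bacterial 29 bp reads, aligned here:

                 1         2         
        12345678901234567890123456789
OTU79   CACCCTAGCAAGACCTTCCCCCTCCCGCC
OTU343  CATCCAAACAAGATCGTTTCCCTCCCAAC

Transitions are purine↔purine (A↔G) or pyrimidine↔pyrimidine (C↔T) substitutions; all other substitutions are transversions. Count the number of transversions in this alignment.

3

The sequences differ at positions 3 (C/T, transition), 6 (T/A, transversion), 8 (G/A, transition), 14 (C/T, transition), 16 (T/G, transversion), 18 (C/T, transition), 19 (C/T, transition), 27 (G/A, transition), 28 (C/A, transversion).
Of the 9 differences, 6 transitions and 3 transversions, so the answer is 3.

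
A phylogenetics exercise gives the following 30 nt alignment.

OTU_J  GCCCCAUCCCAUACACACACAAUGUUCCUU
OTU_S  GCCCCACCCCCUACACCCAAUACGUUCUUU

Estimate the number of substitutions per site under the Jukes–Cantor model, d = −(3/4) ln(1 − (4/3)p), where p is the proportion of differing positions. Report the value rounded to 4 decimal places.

0.2795

Mismatches occur at site 7 (U/C), site 11 (A/C), site 17 (A/C), site 20 (C/A), site 21 (A/U), site 23 (U/C), site 28 (C/U).
p = 7/30 = 0.233333.
d = −0.75 · ln(1 − (4/3)·0.233333) = −0.75 · ln(0.688889) = −0.75 · (-0.372675) = 0.2795.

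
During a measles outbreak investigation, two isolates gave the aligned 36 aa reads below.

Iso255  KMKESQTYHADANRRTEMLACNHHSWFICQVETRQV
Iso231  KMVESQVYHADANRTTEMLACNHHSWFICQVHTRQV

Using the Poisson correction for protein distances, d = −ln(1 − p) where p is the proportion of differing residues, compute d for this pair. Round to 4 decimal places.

0.1178

The sequences differ at positions 3 (K/V), 7 (T/V), 15 (R/T), 32 (E/H).
p = 4/36 = 0.111111.
d = −ln(1 − 0.111111) = −ln(0.888889) = 0.1178.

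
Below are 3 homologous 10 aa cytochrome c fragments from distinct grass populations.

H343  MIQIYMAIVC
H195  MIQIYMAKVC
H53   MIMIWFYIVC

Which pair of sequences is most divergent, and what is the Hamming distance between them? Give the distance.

5

Pairwise Hamming distances:
  H343 vs H195: 1
  H343 vs H53: 4
  H195 vs H53: 5
The largest is 5, between H195 and H53.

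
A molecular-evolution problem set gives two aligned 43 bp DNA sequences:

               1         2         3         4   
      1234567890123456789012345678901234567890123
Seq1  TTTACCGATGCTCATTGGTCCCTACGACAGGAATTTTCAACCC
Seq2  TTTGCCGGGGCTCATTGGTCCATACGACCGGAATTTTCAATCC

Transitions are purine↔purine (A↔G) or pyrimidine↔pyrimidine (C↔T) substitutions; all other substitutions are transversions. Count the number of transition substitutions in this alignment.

3

The sequences differ at positions 4 (A/G, transition), 8 (A/G, transition), 9 (T/G, transversion), 22 (C/A, transversion), 29 (A/C, transversion), 41 (C/T, transition).
Of the 6 differences, 3 transitions and 3 transversions, so the answer is 3.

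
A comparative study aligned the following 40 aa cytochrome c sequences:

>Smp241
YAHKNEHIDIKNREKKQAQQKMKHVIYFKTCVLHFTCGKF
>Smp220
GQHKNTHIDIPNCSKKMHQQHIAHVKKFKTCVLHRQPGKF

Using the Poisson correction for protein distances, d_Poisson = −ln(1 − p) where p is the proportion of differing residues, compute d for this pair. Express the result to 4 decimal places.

The sequences differ at positions 1 (Y/G), 2 (A/Q), 6 (E/T), 11 (K/P), 13 (R/C), 14 (E/S), 17 (Q/M), 18 (A/H), 21 (K/H), 22 (M/I), 23 (K/A), 26 (I/K), 27 (Y/K), 35 (F/R), 36 (T/Q), 37 (C/P).
p = 16/40 = 0.400000.
d = −ln(1 − 0.400000) = −ln(0.600000) = 0.5108.

0.5108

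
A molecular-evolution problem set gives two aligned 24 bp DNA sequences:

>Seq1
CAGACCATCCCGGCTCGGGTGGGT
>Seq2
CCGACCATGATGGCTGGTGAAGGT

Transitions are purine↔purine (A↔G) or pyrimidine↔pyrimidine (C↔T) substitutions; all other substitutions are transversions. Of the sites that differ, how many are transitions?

2

Mismatches occur at site 2 (A/C, transversion), site 9 (C/G, transversion), site 10 (C/A, transversion), site 11 (C/T, transition), site 16 (C/G, transversion), site 18 (G/T, transversion), site 20 (T/A, transversion), site 21 (G/A, transition).
Of the 8 differences, 2 transitions and 6 transversions, so the answer is 2.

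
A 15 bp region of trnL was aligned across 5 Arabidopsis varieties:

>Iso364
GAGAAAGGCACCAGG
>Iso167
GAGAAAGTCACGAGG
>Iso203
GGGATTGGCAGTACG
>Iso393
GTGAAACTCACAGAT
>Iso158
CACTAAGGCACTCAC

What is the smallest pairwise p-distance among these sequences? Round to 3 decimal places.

Pairwise Hamming distances:
  Iso364 vs Iso167: 2
  Iso364 vs Iso203: 6
  Iso364 vs Iso393: 7
  Iso364 vs Iso158: 7
  Iso167 vs Iso203: 7
  Iso167 vs Iso393: 6
  Iso167 vs Iso158: 8
  Iso203 vs Iso393: 10
  Iso203 vs Iso158: 10
  Iso393 vs Iso158: 9
The smallest is 2 mismatches, between Iso364 and Iso167; p = 2/15 = 0.133.

0.133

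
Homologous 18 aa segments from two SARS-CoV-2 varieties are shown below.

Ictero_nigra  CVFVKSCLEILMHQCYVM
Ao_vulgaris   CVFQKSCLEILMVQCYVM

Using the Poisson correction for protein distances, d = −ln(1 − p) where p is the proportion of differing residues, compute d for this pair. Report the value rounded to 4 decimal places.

The sequences differ at positions 4 (V/Q), 13 (H/V).
p = 2/18 = 0.111111.
d = −ln(1 − 0.111111) = −ln(0.888889) = 0.1178.

0.1178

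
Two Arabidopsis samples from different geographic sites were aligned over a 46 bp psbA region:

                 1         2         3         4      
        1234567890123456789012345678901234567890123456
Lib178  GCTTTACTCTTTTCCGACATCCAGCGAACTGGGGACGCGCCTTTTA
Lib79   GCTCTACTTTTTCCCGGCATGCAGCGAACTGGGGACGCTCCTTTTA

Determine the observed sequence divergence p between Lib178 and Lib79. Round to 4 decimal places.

0.1304

Differing sites — 4:T/C; 9:C/T; 13:T/C; 17:A/G; 21:C/G; 39:G/T.
There are 6 differences over 46 sites, so p = 6/46 = 0.1304.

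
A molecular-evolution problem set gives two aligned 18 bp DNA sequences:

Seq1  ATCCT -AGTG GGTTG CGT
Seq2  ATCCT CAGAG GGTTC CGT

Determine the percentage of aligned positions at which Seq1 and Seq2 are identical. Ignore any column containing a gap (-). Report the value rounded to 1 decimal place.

88.2%

Excluding the 1 gap column leaves 17 comparable sites.
Mismatches occur at site 9 (T/A), site 15 (G/C).
15 of the 17 comparable sites match, so the percent identity is 15/17 × 100 = 88.2%.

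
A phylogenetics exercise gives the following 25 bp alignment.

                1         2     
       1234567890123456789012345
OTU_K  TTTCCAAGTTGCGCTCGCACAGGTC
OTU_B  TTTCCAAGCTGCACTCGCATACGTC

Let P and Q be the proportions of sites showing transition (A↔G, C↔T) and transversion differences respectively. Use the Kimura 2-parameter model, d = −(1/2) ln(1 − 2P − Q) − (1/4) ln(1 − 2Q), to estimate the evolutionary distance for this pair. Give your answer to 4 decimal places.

Mismatches occur at site 9 (T/C, transition), site 13 (G/A, transition), site 20 (C/T, transition), site 22 (G/C, transversion).
Of the 4 differences, 3 transitions and 1 transversion over 25 sites: P = 3/25 = 0.120000, Q = 1/25 = 0.040000.
d = −0.5·ln(0.720000) − 0.25·ln(0.920000) = −0.5·(-0.328504) − 0.25·(-0.083382) = 0.1851.

0.1851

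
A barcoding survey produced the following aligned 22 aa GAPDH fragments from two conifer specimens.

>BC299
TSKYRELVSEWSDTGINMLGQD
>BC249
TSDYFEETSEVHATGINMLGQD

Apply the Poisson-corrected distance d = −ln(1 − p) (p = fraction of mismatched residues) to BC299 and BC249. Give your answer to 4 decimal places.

0.3830

Mismatches occur at site 3 (K/D), site 5 (R/F), site 7 (L/E), site 8 (V/T), site 11 (W/V), site 12 (S/H), site 13 (D/A).
p = 7/22 = 0.318182.
d = −ln(1 − 0.318182) = −ln(0.681818) = 0.3830.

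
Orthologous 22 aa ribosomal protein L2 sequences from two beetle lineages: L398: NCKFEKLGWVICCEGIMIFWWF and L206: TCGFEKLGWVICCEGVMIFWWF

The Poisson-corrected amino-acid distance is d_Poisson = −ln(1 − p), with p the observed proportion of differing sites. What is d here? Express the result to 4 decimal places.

0.1466

The sequences differ at positions 1 (N/T), 3 (K/G), 16 (I/V).
p = 3/22 = 0.136364.
d = −ln(1 − 0.136364) = −ln(0.863636) = 0.1466.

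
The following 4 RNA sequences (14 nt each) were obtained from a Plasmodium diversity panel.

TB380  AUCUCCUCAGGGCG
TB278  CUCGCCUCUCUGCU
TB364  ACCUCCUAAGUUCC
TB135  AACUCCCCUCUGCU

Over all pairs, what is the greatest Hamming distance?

8

Pairwise Hamming distances:
  TB380 vs TB278: 6
  TB380 vs TB364: 5
  TB380 vs TB135: 6
  TB278 vs TB364: 8
  TB278 vs TB135: 4
  TB364 vs TB135: 7
The largest is 8, between TB278 and TB364.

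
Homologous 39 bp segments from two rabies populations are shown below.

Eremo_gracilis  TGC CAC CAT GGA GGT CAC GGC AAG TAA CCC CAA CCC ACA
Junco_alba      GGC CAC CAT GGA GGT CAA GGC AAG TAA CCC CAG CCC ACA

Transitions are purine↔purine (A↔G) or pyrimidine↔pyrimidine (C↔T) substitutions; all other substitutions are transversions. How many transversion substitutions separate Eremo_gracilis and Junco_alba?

2

The sequences differ at positions 1 (T/G, transversion), 18 (C/A, transversion), 33 (A/G, transition).
Of the 3 differences, 1 transition and 2 transversions, so the answer is 2.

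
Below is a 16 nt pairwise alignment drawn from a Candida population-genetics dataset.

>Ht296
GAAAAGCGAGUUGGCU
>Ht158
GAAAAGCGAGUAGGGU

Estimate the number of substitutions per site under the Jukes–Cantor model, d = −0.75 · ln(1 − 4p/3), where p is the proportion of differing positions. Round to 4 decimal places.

Differing sites — 12:U/A; 15:C/G.
p = 2/16 = 0.125000.
d = −0.75 · ln(1 − (4/3)·0.125000) = −0.75 · ln(0.833333) = −0.75 · (-0.182322) = 0.1367.

0.1367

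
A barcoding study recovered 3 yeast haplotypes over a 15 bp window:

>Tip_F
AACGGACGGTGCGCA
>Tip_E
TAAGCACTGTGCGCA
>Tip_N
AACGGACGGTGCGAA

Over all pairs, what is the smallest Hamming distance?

1

Pairwise Hamming distances:
  Tip_F vs Tip_E: 4
  Tip_F vs Tip_N: 1
  Tip_E vs Tip_N: 5
The smallest is 1, between Tip_F and Tip_N.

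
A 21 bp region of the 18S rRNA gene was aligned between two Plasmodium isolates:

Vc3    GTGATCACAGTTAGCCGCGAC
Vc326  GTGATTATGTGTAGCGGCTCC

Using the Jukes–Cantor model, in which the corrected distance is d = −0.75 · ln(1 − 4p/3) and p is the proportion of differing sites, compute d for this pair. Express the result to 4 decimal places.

0.5319

The sequences differ at positions 6 (C/T), 8 (C/T), 9 (A/G), 10 (G/T), 11 (T/G), 16 (C/G), 19 (G/T), 20 (A/C).
p = 8/21 = 0.380952.
d = −0.75 · ln(1 − (4/3)·0.380952) = −0.75 · ln(0.492064) = −0.75 · (-0.709146) = 0.5319.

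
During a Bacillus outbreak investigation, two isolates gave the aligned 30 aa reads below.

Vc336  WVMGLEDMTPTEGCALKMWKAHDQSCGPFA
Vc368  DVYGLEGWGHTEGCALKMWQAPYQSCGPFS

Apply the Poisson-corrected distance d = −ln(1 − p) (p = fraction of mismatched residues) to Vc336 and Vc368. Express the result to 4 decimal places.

0.4055

Differing sites — 1:W/D; 3:M/Y; 7:D/G; 8:M/W; 9:T/G; 10:P/H; 20:K/Q; 22:H/P; 23:D/Y; 30:A/S.
p = 10/30 = 0.333333.
d = −ln(1 − 0.333333) = −ln(0.666667) = 0.4055.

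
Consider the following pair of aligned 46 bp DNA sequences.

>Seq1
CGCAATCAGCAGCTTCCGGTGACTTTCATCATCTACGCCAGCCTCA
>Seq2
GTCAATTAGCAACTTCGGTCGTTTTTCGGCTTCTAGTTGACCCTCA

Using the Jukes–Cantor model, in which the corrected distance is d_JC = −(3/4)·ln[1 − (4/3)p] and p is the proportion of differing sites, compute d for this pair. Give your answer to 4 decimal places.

0.5091

Mismatches occur at site 1 (C→G), site 2 (G→T), site 7 (C→T), site 12 (G→A), site 17 (C→G), site 19 (G→T), site 20 (T→C), site 22 (A→T), site 23 (C→T), site 28 (A→G), site 29 (T→G), site 31 (A→T), site 36 (C→G), site 37 (G→T), site 38 (C→T), site 39 (C→G), site 41 (G→C).
p = 17/46 = 0.369565.
d = −0.75 · ln(1 − (4/3)·0.369565) = −0.75 · ln(0.507247) = −0.75 · (-0.678757) = 0.5091.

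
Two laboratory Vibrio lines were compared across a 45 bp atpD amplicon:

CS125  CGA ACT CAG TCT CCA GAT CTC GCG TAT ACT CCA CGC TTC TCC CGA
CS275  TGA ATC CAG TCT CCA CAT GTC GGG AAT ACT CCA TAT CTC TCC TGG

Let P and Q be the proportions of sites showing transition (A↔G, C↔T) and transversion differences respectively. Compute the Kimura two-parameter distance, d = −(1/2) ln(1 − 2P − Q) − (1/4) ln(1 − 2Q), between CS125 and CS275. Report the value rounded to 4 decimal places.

Differing sites — 1:C/T (Ti); 5:C/T (Ti); 6:T/C (Ti); 16:G/C (Tv); 19:C/G (Tv); 23:C/G (Tv); 25:T/A (Tv); 34:C/T (Ti); 35:G/A (Ti); 36:C/T (Ti); 37:T/C (Ti); 43:C/T (Ti); 45:A/G (Ti).
Of the 13 differences, 9 transitions and 4 transversions over 45 sites: P = 9/45 = 0.200000, Q = 4/45 = 0.088889.
d = −0.5·ln(0.511111) − 0.25·ln(0.822222) = −0.5·(-0.671168) − 0.25·(-0.195745) = 0.3845.

0.3845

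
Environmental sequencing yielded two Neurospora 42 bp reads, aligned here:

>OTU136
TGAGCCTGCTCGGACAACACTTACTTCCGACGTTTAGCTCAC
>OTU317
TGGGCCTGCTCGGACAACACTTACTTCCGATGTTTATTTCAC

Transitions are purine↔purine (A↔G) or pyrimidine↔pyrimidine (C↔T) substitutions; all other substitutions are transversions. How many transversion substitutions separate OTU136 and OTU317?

1

Mismatches occur at site 3 (A/G, transition), site 31 (C/T, transition), site 37 (G/T, transversion), site 38 (C/T, transition).
Of the 4 differences, 3 transitions and 1 transversion, so the answer is 1.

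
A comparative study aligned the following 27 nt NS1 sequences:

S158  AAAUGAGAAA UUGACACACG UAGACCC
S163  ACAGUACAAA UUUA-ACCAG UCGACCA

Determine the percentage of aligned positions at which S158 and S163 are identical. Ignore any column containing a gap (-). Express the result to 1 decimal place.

65.4%

Excluding the 1 gap column leaves 26 comparable sites.
Differing sites — 2:A/C; 4:U/G; 5:G/U; 7:G/C; 13:G/U; 18:A/C; 19:C/A; 22:A/C; 27:C/A.
17 of the 26 comparable sites match, so the percent identity is 17/26 × 100 = 65.4%.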